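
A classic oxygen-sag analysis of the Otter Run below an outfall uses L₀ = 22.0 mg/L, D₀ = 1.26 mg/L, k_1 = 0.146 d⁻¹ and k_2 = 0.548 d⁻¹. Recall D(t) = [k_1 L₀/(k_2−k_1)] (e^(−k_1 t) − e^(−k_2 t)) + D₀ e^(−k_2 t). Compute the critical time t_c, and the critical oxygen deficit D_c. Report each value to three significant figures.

t_c ≈ 2.86 d; D_c ≈ 3.86 mg/L

At the critical point dD/dt = 0, so k_1 L₀ e^(−k_1 t) = k_2 D. Substituting D(t) from the Streeter–Phelps equation and solving for t gives
t_c = ln[(k_2/k_1)(1 − D₀(k_2−k_1)/(k_1 L₀))] / (k_2−k_1).
Here k_2−k_1 = 0.4020 d⁻¹ and 1 − D₀(k_2−k_1)/(k_1 L₀) = 1 − 1.26×0.4020/(0.146×22.0) = 0.8423, so
t_c = ln(3.753 × 0.8423) / 0.4020 = 1.151 / 0.4020 = 2.863 d.
D_c = (k_1/k_2) L₀ e^(−k_1 t_c) = (0.146/0.548) × 22.0 × e^(−0.146×2.863) = 0.2664 × 22.0 × 0.6583 = 3.859 mg/L.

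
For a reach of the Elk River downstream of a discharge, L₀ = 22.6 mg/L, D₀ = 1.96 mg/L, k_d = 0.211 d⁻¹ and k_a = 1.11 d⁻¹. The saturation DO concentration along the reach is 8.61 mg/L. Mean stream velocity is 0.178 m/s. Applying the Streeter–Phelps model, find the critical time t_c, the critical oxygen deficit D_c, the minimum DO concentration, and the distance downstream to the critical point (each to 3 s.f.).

At the critical point dD/dt = 0, so k_d L₀ e^(−k_d t) = k_a D. Substituting D(t) from the Streeter–Phelps equation and solving for t gives
t_c = ln[(k_a/k_d)(1 − D₀(k_a−k_d)/(k_d L₀))] / (k_a−k_d).
Here k_a−k_d = 0.8990 d⁻¹ and 1 − D₀(k_a−k_d)/(k_d L₀) = 1 − 1.96×0.8990/(0.211×22.6) = 0.6305, so
t_c = ln(5.261 × 0.6305) / 0.8990 = 1.199 / 0.8990 = 1.334 d.
D_c = (k_d/k_a) L₀ e^(−k_d t_c) = (0.211/1.11) × 22.6 × e^(−0.211×1.334) = 0.1901 × 22.6 × 0.7547 = 3.242 mg/L.
Minimum DO = C_s − D_c = 8.61 − 3.242 = 5.368 mg/L.
x_c = v t_c = 0.178 m/s × 1.334 d × 86400 s/d = 20510 m ≈ 20.5 km.

t_c ≈ 1.33 d; D_c ≈ 3.24 mg/L; min DO ≈ 5.37 mg/L; x_c ≈ 20.5 km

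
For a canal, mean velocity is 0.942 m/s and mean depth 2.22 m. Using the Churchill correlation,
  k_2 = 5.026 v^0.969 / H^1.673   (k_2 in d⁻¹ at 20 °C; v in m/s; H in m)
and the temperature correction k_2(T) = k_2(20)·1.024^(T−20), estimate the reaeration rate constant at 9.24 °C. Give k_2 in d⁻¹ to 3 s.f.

k_2(20) = 5.026 × 0.942^0.969 / 2.22^1.673 = 5.026 × 0.9437 / 3.797 = 1.249 d⁻¹.
k_2(9.24) = 1.249 × 1.024^(9.24−20) = 1.249 × 0.7748 = 0.9678 d⁻¹.

k_2 ≈ 0.968 d⁻¹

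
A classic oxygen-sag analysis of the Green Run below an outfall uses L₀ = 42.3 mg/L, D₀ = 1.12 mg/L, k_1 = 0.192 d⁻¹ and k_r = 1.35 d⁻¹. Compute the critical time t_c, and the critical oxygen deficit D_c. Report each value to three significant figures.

At the critical point dD/dt = 0, so k_1 L₀ e^(−k_1 t) = k_r D. Substituting D(t) from the Streeter–Phelps equation and solving for t gives
t_c = ln[(k_r/k_1)(1 − D₀(k_r−k_1)/(k_1 L₀))] / (k_r−k_1).
Here k_r−k_1 = 1.158 d⁻¹ and 1 − D₀(k_r−k_1)/(k_1 L₀) = 1 − 1.12×1.158/(0.192×42.3) = 0.8403, so
t_c = ln(7.031 × 0.8403) / 1.158 = 1.776 / 1.158 = 1.534 d.
L(t_c) = L₀ e^(−k_1 t_c) = 42.3 × 0.7449 = 31.51 mg/L, and at the critical point k_r D_c = k_1 L, so D_c = (0.192/1.35) × 31.51 = 4.481 mg/L.

t_c ≈ 1.53 d; D_c ≈ 4.48 mg/L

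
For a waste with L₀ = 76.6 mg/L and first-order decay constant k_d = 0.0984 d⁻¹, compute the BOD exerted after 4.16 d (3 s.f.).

y ≈ 25.7 mg/L

y_t = L₀(1 − e^(−k_d t)) = 76.6 × (1 − e^(−0.0984×4.16))
= 76.6 × (1 − 0.6641) = 76.6 × 0.3359 = 25.73 mg/L.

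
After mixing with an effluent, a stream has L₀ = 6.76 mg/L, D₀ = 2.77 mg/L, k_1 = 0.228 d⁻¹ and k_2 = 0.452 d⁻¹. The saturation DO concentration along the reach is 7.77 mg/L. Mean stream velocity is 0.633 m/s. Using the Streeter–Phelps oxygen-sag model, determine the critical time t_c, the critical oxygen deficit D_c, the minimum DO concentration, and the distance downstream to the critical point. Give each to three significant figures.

t_c = [1/(k_2−k_1)] ln[(k_2/k_1)(1 − D₀(k_2−k_1)/(k_1 L₀))]
= [1/(0.452−0.228)] ln[(0.452/0.228)(1 − 2.77×0.2240/(0.228×6.76))]
= (1/0.2240) ln[1.982 × 0.5974] = 4.464 × ln(1.184) = 4.464 × 0.1692 = 0.7554 d.
D_c = (k_1/k_2) L₀ e^(−k_1 t_c) = (0.228/0.452) × 6.76 × e^(−0.228×0.7554) = 0.5044 × 6.76 × 0.8418 = 2.870 mg/L.
Minimum DO = C_s − D_c = 7.77 − 2.870 = 4.900 mg/L.
x_c = v t_c = 0.633 m/s × 0.7554 d × 86400 s/d = 41310 m ≈ 41.3 km.

t_c ≈ 0.755 d; D_c ≈ 2.87 mg/L; min DO ≈ 4.90 mg/L; x_c ≈ 41.3 km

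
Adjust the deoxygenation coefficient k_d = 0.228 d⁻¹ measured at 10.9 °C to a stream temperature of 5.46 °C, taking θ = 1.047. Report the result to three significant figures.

k_d(T₂) = k_d(T₁) · θ^(T₂−T₁) = 0.228 × 1.047^(5.46−10.9)
= 0.228 × 1.047^-5.44 = 0.228 × 0.7789 = 0.1776 d⁻¹.

k_d ≈ 0.178 d⁻¹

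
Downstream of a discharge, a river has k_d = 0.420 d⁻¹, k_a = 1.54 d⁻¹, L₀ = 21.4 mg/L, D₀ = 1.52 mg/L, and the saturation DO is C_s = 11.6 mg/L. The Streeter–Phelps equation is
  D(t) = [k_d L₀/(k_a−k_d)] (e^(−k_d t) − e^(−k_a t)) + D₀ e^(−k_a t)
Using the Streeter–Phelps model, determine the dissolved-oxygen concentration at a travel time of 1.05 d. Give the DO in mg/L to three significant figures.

DO ≈ 7.73 mg/L

k_d L₀/(k_a−k_d) = 0.420×21.4/(1.54−0.420) = 8.988/1.120 = 8.025 mg/L.
e^(−k_d t) = e^(−0.420×1.050) = 0.6434; e^(−k_a t) = e^(−1.54×1.050) = 0.1985.
D = 8.025 × (0.6434 − 0.1985) + 1.52 × 0.1985 = 3.570 + 0.3017 = 3.872 mg/L.
DO = C_s − D = 11.6 − 3.872 = 7.728 mg/L.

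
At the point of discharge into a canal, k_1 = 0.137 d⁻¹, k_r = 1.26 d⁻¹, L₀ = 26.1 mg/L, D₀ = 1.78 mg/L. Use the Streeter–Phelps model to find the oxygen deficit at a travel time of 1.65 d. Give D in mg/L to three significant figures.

D ≈ 2.36 mg/L

k_1 L₀/(k_r−k_1) = 0.137×26.1/(1.26−0.137) = 3.576/1.123 = 3.184 mg/L.
e^(−k_1 t) = e^(−0.137×1.650) = 0.7977; e^(−k_r t) = e^(−1.26×1.650) = 0.1251.
D = 3.184 × (0.7977 − 0.1251) + 1.78 × 0.1251 = 2.142 + 0.2226 = 2.364 mg/L.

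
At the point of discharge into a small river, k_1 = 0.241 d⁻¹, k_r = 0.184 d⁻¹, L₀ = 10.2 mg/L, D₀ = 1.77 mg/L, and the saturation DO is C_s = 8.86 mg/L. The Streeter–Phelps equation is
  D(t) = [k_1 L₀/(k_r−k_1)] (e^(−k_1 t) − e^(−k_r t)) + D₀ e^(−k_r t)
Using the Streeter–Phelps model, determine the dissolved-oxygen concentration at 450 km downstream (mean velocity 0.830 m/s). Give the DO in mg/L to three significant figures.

Travel time t = x/v = 450 km / (0.830 m/s) = 450000 m / 0.830 m/s = 542200 s = 6.275 d.
k_1 L₀/(k_r−k_1) = 0.241×10.2/(0.184−0.241) = 2.458/-0.05700 = -43.13 mg/L.
e^(−k_1 t) = e^(−0.241×6.275) = 0.2204; e^(−k_r t) = e^(−0.184×6.275) = 0.3152.
D = -43.13 × (0.2204 − 0.3152) + 1.77 × 0.3152 = 4.087 + 0.5579 = 4.645 mg/L.
DO = C_s − D = 8.86 − 4.645 = 4.215 mg/L.

DO ≈ 4.21 mg/L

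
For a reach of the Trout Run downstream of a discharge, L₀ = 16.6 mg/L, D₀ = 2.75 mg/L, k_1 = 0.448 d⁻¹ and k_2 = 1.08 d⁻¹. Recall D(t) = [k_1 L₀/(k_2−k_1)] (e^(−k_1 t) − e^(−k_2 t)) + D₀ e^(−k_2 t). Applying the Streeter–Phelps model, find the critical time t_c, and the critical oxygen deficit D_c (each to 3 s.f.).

t_c = [1/(k_2−k_1)] ln[(k_2/k_1)(1 − D₀(k_2−k_1)/(k_1 L₀))]
= [1/(1.08−0.448)] ln[(1.08/0.448)(1 − 2.75×0.6320/(0.448×16.6))]
= (1/0.6320) ln[2.411 × 0.7663] = 1.582 × ln(1.847) = 1.582 × 0.6137 = 0.9711 d.
D_c = (k_1/k_2) L₀ e^(−k_1 t_c) = (0.448/1.08) × 16.6 × e^(−0.448×0.9711) = 0.4148 × 16.6 × 0.6472 = 4.457 mg/L.

t_c ≈ 0.971 d; D_c ≈ 4.46 mg/L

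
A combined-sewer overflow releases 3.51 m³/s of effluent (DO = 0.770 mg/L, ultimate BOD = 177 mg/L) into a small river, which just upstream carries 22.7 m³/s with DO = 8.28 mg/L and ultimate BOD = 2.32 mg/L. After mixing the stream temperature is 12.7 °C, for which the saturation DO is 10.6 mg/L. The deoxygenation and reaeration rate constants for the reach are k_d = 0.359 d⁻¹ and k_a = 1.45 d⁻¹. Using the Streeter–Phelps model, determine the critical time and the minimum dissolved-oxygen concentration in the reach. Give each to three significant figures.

Mixed DO = (22.7×8.28 + 3.51×0.770)/(22.7+3.51) = 190.7/26.21 = 7.274 mg/L.
Mixed L₀ = (22.7×2.32 + 3.51×177)/(26.21) = 673.9/26.21 = 25.71 mg/L.
Initial deficit D₀ = C_s − DO₀ = 10.6 − 7.274 = 3.326 mg/L.
t_c = (1/1.091) ln[(1.45/0.359)(1 − 3.326×1.091/(0.359×25.71))] = 0.9166 × ln(2.451) = 0.8219 d.
D_c = (0.359/1.45) × 25.71 × e^(−0.359×0.8219) = 0.2476 × 25.71 × 0.7445 = 4.740 mg/L.
Minimum DO = 10.6 − 4.740 = 5.860 mg/L.

t_c ≈ 0.822 d; minimum DO ≈ 5.86 mg/L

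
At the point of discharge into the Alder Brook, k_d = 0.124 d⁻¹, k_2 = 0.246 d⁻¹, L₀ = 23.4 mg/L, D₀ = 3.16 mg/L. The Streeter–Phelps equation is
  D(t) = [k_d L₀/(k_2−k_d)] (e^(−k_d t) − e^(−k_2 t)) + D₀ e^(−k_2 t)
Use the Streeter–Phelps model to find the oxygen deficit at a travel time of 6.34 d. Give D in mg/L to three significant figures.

D ≈ 6.50 mg/L

k_d L₀/(k_2−k_d) = 0.124×23.4/(0.246−0.124) = 2.902/0.1220 = 23.78 mg/L.
e^(−k_d t) = e^(−0.124×6.340) = 0.4556; e^(−k_2 t) = e^(−0.246×6.340) = 0.2102.
D = 23.78 × (0.4556 − 0.2102) + 3.16 × 0.2102 = 5.836 + 0.6643 = 6.500 mg/L.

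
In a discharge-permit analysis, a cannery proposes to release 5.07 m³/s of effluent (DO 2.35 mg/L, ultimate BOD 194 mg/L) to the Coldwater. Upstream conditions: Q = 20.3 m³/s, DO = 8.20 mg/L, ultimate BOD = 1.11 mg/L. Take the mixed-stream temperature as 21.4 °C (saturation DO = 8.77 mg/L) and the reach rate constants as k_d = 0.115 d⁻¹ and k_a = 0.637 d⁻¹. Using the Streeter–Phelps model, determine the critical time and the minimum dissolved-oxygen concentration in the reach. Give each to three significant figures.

t_c ≈ 2.85 d; minimum DO ≈ 3.61 mg/L

Mixed DO = (20.3×8.20 + 5.07×2.35)/(20.3+5.07) = 178.4/25.37 = 7.031 mg/L.
Mixed L₀ = (20.3×1.11 + 5.07×194)/(25.37) = 1006/25.37 = 39.66 mg/L.
Initial deficit D₀ = C_s − DO₀ = 8.77 − 7.031 = 1.739 mg/L.
t_c = (1/0.5220) ln[(0.637/0.115)(1 − 1.739×0.5220/(0.115×39.66))] = 1.916 × ln(4.437) = 2.854 d.
D_c = (0.115/0.637) × 39.66 × e^(−0.115×2.854) = 0.1805 × 39.66 × 0.7202 = 5.156 mg/L.
Minimum DO = 8.77 − 5.156 = 3.614 mg/L.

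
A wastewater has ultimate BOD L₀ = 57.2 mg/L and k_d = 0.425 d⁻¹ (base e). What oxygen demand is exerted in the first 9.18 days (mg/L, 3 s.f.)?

y ≈ 56.0 mg/L

y_t = L₀(1 − e^(−k_d t)) = 57.2 × (1 − e^(−0.425×9.18))
= 57.2 × (1 − 0.02021) = 57.2 × 0.9798 = 56.04 mg/L.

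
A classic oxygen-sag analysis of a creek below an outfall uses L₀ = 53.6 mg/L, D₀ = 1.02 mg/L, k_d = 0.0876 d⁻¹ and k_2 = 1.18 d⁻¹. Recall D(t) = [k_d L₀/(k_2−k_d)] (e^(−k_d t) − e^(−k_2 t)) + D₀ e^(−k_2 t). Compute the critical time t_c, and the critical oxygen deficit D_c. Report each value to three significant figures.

With k_2/k_d = 13.47 and 1 − D₀(k_2−k_d)/(k_d L₀) = 0.7627,
t_c = ln(13.47 × 0.7627) / (1.18 − 0.0876) = ln(10.27) / 1.092 = 2.330/1.092 = 2.133 d.
D_c = (k_d/k_2) L₀ e^(−k_d t_c) = (0.0876/1.18) × 53.6 × e^(−0.0876×2.133) = 0.07424 × 53.6 × 0.8296 = 3.301 mg/L.

t_c ≈ 2.13 d; D_c ≈ 3.30 mg/L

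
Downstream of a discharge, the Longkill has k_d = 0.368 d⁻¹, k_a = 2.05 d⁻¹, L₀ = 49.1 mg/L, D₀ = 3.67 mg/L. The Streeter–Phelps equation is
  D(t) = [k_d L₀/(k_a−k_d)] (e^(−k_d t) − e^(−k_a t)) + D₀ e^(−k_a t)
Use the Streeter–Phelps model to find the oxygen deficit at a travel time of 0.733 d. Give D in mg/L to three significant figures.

D ≈ 6.63 mg/L

k_d L₀/(k_a−k_d) = 0.368×49.1/(2.05−0.368) = 18.07/1.682 = 10.74 mg/L.
e^(−k_d t) = e^(−0.368×0.7330) = 0.7636; e^(−k_a t) = e^(−2.05×0.7330) = 0.2225.
D = 10.74 × (0.7636 − 0.2225) + 3.67 × 0.2225 = 5.812 + 0.8167 = 6.629 mg/L.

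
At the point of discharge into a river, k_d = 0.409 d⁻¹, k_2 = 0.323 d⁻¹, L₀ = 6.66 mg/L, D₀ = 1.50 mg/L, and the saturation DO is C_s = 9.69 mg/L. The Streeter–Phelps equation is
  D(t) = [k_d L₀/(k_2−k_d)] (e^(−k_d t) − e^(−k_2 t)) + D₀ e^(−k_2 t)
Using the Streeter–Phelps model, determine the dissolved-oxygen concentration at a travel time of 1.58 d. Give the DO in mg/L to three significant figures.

DO ≈ 6.37 mg/L

k_d L₀/(k_2−k_d) = 0.409×6.66/(0.323−0.409) = 2.724/-0.08600 = -31.67 mg/L.
e^(−k_d t) = e^(−0.409×1.580) = 0.5240; e^(−k_2 t) = e^(−0.323×1.580) = 0.6003.
D = -31.67 × (0.5240 − 0.6003) + 1.50 × 0.6003 = 2.416 + 0.9004 = 3.316 mg/L.
DO = C_s − D = 9.69 − 3.316 = 6.374 mg/L.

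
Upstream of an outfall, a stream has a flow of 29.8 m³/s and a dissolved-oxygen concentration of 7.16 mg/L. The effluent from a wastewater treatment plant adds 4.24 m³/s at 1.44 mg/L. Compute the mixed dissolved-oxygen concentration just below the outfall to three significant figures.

6.45 mg/L

Flow-weighted mixing: C = (Q_r C_r + Q_w C_w)/(Q_r + Q_w)
= (29.8×7.16 + 4.24×1.44)/(29.8 + 4.24) = 219.5/34.04 = 6.448 mg/L.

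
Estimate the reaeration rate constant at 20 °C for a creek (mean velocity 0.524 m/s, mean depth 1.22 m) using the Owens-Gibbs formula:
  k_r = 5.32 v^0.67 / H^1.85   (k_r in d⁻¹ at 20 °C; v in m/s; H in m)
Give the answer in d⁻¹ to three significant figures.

k_r = 5.32 × 0.524^0.67 / 1.22^1.85 = 5.32 × 0.6486 / 1.445 = 2.388 d⁻¹.

k_r ≈ 2.39 d⁻¹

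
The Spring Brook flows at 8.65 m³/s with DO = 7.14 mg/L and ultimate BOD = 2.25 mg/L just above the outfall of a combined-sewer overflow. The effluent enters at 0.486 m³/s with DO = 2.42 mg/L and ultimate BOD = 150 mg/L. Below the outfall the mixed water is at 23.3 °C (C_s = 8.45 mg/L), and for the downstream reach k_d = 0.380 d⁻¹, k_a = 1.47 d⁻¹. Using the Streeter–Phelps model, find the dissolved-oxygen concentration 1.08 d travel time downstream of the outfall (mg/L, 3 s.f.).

Mixed DO = (8.65×7.14 + 0.486×2.42)/(8.65+0.486) = 62.94/9.136 = 6.889 mg/L.
Mixed L₀ = (8.65×2.25 + 0.486×150)/(9.136) = 92.36/9.136 = 10.11 mg/L.
Initial deficit D₀ = C_s − DO₀ = 8.45 − 6.889 = 1.561 mg/L.
D(1.08) = [0.380×10.11/(1.47−0.380)](e^(−0.380×1.08) − e^(−1.47×1.08)) + 1.561 e^(−1.47×1.08)
= 3.524 × (0.6634 − 0.2044) + 1.561 × 0.2044 = 1.937 mg/L.
DO = 8.45 − 1.937 = 6.513 mg/L.

DO ≈ 6.51 mg/L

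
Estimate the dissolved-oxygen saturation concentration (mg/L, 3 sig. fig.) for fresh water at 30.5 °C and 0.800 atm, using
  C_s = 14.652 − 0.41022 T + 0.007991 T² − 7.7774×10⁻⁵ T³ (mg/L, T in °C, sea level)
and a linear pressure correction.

C_s ≈ 5.89 mg/L

At sea level: C_s = 14.652 − 0.41022×30.5 + 0.007991×30.5² − 7.7774×10⁻⁵×30.5³ = 7.367 mg/L.
Pressure correction: C_s' = 7.367 × 0.800 = 5.894 mg/L.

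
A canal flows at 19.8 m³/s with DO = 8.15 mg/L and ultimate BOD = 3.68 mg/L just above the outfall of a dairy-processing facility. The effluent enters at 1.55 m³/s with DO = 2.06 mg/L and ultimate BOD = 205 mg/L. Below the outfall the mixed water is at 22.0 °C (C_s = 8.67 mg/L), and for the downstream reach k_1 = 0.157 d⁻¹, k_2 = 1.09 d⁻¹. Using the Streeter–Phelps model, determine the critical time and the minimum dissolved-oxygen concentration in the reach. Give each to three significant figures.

t_c ≈ 1.68 d; minimum DO ≈ 6.64 mg/L

Mixed DO = (19.8×8.15 + 1.55×2.06)/(19.8+1.55) = 164.6/21.35 = 7.708 mg/L.
Mixed L₀ = (19.8×3.68 + 1.55×205)/(21.35) = 390.6/21.35 = 18.30 mg/L.
Initial deficit D₀ = C_s − DO₀ = 8.67 − 7.708 = 0.9621 mg/L.
t_c = (1/0.9330) ln[(1.09/0.157)(1 − 0.9621×0.9330/(0.157×18.30))] = 1.072 × ln(4.773) = 1.675 d.
D_c = (0.157/1.09) × 18.30 × e^(−0.157×1.675) = 0.1440 × 18.30 × 0.7687 = 2.026 mg/L.
Minimum DO = 8.67 − 2.026 = 6.644 mg/L.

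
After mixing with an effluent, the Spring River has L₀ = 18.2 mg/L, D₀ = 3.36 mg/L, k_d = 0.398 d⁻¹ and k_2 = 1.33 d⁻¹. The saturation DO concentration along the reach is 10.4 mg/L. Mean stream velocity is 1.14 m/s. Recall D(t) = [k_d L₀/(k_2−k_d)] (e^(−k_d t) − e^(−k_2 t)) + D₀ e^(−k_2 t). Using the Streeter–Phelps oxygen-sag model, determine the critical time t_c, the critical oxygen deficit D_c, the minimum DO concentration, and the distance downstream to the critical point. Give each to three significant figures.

t_c = [1/(k_2−k_d)] ln[(k_2/k_d)(1 − D₀(k_2−k_d)/(k_d L₀))]
= [1/(1.33−0.398)] ln[(1.33/0.398)(1 − 3.36×0.9320/(0.398×18.2))]
= (1/0.9320) ln[3.342 × 0.5677] = 1.073 × ln(1.897) = 1.073 × 0.6403 = 0.6870 d.
D_c = (k_d/k_2) L₀ e^(−k_d t_c) = (0.398/1.33) × 18.2 × e^(−0.398×0.6870) = 0.2992 × 18.2 × 0.7608 = 4.143 mg/L.
Minimum DO = C_s − D_c = 10.4 − 4.143 = 6.257 mg/L.
x_c = v t_c = 1.14 m/s × 0.6870 d × 86400 s/d = 67670 m ≈ 67.7 km.

t_c ≈ 0.687 d; D_c ≈ 4.14 mg/L; min DO ≈ 6.26 mg/L; x_c ≈ 67.7 km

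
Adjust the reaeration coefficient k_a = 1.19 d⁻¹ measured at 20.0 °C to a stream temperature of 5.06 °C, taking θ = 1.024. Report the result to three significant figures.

k_a ≈ 0.835 d⁻¹

k_a(T₂) = k_a(T₁) · θ^(T₂−T₁) = 1.19 × 1.024^(5.06−20.0)
= 1.19 × 1.024^-14.9 = 1.19 × 0.7016 = 0.8350 d⁻¹.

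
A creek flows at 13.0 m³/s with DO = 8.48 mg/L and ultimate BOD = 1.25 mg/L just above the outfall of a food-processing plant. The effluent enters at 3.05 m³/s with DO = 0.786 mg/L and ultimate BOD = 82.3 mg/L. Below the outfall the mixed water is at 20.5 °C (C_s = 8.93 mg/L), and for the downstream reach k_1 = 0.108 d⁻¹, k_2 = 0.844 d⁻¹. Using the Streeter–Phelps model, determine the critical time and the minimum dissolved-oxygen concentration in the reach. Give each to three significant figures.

t_c ≈ 0.721 d; minimum DO ≈ 6.96 mg/L

Mixed DO = (13.0×8.48 + 3.05×0.786)/(13.0+3.05) = 112.6/16.05 = 7.018 mg/L.
Mixed L₀ = (13.0×1.25 + 3.05×82.3)/(16.05) = 267.3/16.05 = 16.65 mg/L.
Initial deficit D₀ = C_s − DO₀ = 8.93 − 7.018 = 1.912 mg/L.
t_c = (1/0.7360) ln[(0.844/0.108)(1 − 1.912×0.7360/(0.108×16.65))] = 1.359 × ln(1.700) = 0.7206 d.
D_c = (0.108/0.844) × 16.65 × e^(−0.108×0.7206) = 0.1280 × 16.65 × 0.9251 = 1.971 mg/L.
Minimum DO = 8.93 − 1.971 = 6.959 mg/L.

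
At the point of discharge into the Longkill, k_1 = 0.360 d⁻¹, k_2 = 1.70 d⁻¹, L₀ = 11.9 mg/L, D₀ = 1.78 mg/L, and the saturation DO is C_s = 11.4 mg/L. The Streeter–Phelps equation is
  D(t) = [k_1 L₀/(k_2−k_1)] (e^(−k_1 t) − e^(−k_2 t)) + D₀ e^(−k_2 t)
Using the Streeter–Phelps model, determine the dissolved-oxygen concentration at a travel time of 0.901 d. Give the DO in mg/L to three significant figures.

k_1 L₀/(k_2−k_1) = 0.360×11.9/(1.70−0.360) = 4.284/1.340 = 3.197 mg/L.
e^(−k_1 t) = e^(−0.360×0.9010) = 0.7230; e^(−k_2 t) = e^(−1.70×0.9010) = 0.2162.
D = 3.197 × (0.7230 − 0.2162) + 1.78 × 0.2162 = 1.620 + 0.3848 = 2.005 mg/L.
DO = C_s − D = 11.4 − 2.005 = 9.395 mg/L.

DO ≈ 9.39 mg/L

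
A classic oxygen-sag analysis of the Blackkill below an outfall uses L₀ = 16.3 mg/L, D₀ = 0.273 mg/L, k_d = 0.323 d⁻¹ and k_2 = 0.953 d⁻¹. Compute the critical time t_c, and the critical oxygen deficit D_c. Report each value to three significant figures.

With k_2/k_d = 2.950 and 1 − D₀(k_2−k_d)/(k_d L₀) = 0.9673,
t_c = ln(2.950 × 0.9673) / (0.953 − 0.323) = ln(2.854) / 0.6300 = 1.049/0.6300 = 1.665 d.
D_c = (k_d/k_2) L₀ e^(−k_d t_c) = (0.323/0.953) × 16.3 × e^(−0.323×1.665) = 0.3389 × 16.3 × 0.5841 = 3.227 mg/L.

t_c ≈ 1.66 d; D_c ≈ 3.23 mg/L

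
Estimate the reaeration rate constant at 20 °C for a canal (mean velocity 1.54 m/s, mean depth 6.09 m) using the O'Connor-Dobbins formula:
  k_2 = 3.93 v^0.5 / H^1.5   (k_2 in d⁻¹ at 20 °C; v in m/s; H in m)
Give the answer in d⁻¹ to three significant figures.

k_2 ≈ 0.325 d⁻¹

k_2 = 3.93 × 1.54^0.5 / 6.09^1.5 = 3.93 × 1.241 / 15.03 = 0.3245 d⁻¹.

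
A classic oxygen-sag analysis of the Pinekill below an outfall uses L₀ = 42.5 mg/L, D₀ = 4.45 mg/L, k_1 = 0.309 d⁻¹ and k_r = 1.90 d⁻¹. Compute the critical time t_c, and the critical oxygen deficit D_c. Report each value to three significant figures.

With k_r/k_1 = 6.149 and 1 − D₀(k_r−k_1)/(k_1 L₀) = 0.4609,
t_c = ln(6.149 × 0.4609) / (1.90 − 0.309) = ln(2.834) / 1.591 = 1.042/1.591 = 0.6547 d.
D_c = (k_1/k_r) L₀ e^(−k_1 t_c) = (0.309/1.90) × 42.5 × e^(−0.309×0.6547) = 0.1626 × 42.5 × 0.8168 = 5.646 mg/L.

t_c ≈ 0.655 d; D_c ≈ 5.65 mg/L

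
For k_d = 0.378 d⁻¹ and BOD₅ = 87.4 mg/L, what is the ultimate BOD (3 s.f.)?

BOD₅ = L₀(1 − e^(−5k_d)) ⇒ L₀ = BOD₅ / (1 − e^(−5×0.378))
= 87.4 / (1 − 0.1511) = 87.4 / 0.8489 = 103.0 mg/L.

L₀ ≈ 103 mg/L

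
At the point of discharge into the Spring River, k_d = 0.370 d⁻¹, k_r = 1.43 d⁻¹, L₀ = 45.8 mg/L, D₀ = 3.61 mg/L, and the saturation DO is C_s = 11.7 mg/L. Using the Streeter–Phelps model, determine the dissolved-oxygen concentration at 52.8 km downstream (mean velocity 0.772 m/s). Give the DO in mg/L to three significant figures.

DO ≈ 3.76 mg/L

Travel time t = x/v = 52.8 km / (0.772 m/s) = 52800 m / 0.772 m/s = 68390 s = 0.7916 d.
k_d L₀/(k_r−k_d) = 0.370×45.8/(1.43−0.370) = 16.95/1.060 = 15.99 mg/L.
e^(−k_d t) = e^(−0.370×0.7916) = 0.7461; e^(−k_r t) = e^(−1.43×0.7916) = 0.3224.
D = 15.99 × (0.7461 − 0.3224) + 3.61 × 0.3224 = 6.774 + 1.164 = 7.938 mg/L.
DO = C_s − D = 11.7 − 7.938 = 3.762 mg/L.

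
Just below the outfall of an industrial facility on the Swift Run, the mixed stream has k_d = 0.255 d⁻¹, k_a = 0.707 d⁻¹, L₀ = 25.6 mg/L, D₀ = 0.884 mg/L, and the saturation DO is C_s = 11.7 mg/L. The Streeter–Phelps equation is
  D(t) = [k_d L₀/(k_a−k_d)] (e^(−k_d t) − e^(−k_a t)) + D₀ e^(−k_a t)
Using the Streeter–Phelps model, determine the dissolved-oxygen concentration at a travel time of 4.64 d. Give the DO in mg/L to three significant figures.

DO ≈ 7.79 mg/L

k_d L₀/(k_a−k_d) = 0.255×25.6/(0.707−0.255) = 6.528/0.4520 = 14.44 mg/L.
e^(−k_d t) = e^(−0.255×4.640) = 0.3063; e^(−k_a t) = e^(−0.707×4.640) = 0.03761.
D = 14.44 × (0.3063 − 0.03761) + 0.884 × 0.03761 = 3.881 + 0.03325 = 3.914 mg/L.
DO = C_s − D = 11.7 − 3.914 = 7.786 mg/L.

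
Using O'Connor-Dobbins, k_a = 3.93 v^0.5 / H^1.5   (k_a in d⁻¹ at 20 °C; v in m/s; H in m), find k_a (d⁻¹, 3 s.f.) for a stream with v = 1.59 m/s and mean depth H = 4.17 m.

k_a = 3.93 × 1.59^0.5 / 4.17^1.5 = 3.93 × 1.261 / 8.515 = 0.5820 d⁻¹.

k_a ≈ 0.582 d⁻¹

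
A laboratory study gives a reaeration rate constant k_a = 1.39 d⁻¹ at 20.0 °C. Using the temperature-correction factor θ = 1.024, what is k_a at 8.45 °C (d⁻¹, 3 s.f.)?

k_a ≈ 1.06 d⁻¹

k_a(T₂) = k_a(T₁) · θ^(T₂−T₁) = 1.39 × 1.024^(8.45−20.0)
= 1.39 × 1.024^-11.6 = 1.39 × 0.7604 = 1.057 d⁻¹.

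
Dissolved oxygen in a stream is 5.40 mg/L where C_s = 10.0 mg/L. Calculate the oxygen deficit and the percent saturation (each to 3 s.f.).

D ≈ 4.60 mg/L; 54.0 % saturation

D = C_s − C = 10.0 − 5.40 = 4.60 mg/L.
% saturation = 5.40/10.0 × 100 = 54.0 %.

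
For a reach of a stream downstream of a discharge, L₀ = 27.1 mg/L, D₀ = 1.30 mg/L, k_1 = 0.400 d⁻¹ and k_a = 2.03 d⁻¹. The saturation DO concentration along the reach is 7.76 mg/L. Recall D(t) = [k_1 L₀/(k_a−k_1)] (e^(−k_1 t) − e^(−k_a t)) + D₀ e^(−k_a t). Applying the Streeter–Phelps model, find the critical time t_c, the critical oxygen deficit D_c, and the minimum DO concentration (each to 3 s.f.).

At the critical point dD/dt = 0, so k_1 L₀ e^(−k_1 t) = k_a D. Substituting D(t) from the Streeter–Phelps equation and solving for t gives
t_c = ln[(k_a/k_1)(1 − D₀(k_a−k_1)/(k_1 L₀))] / (k_a−k_1).
Here k_a−k_1 = 1.630 d⁻¹ and 1 − D₀(k_a−k_1)/(k_1 L₀) = 1 − 1.30×1.630/(0.400×27.1) = 0.8045, so
t_c = ln(5.075 × 0.8045) / 1.630 = 1.407 / 1.630 = 0.8631 d.
L(t_c) = L₀ e^(−k_1 t_c) = 27.1 × 0.7081 = 19.19 mg/L, and at the critical point k_a D_c = k_1 L, so D_c = (0.400/2.03) × 19.19 = 3.781 mg/L.
Minimum DO = C_s − D_c = 7.76 − 3.781 = 3.979 mg/L.

t_c ≈ 0.863 d; D_c ≈ 3.78 mg/L; min DO ≈ 3.98 mg/L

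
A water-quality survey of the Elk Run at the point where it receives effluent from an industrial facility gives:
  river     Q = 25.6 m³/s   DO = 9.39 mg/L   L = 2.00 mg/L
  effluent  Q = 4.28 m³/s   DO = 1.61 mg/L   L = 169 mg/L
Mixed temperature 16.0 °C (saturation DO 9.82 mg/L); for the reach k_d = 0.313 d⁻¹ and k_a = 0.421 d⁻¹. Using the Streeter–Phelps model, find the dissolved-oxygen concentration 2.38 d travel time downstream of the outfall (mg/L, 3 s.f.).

DO ≈ 1.17 mg/L

Mixed DO = (25.6×9.39 + 4.28×1.61)/(25.6+4.28) = 247.3/29.88 = 8.276 mg/L.
Mixed L₀ = (25.6×2.00 + 4.28×169)/(29.88) = 774.5/29.88 = 25.92 mg/L.
Initial deficit D₀ = C_s − DO₀ = 9.82 − 8.276 = 1.544 mg/L.
D(2.38) = [0.313×25.92/(0.421−0.313)](e^(−0.313×2.38) − e^(−0.421×2.38)) + 1.544 e^(−0.421×2.38)
= 75.12 × (0.4748 − 0.3672) + 1.544 × 0.3672 = 8.651 mg/L.
DO = 9.82 − 8.651 = 1.169 mg/L.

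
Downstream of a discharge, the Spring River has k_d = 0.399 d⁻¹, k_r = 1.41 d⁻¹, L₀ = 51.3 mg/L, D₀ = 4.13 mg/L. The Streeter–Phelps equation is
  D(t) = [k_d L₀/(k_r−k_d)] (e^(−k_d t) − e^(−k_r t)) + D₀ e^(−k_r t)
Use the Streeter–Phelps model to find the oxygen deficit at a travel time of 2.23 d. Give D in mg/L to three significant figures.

k_d L₀/(k_r−k_d) = 0.399×51.3/(1.41−0.399) = 20.47/1.011 = 20.25 mg/L.
e^(−k_d t) = e^(−0.399×2.230) = 0.4108; e^(−k_r t) = e^(−1.41×2.230) = 0.04310.
D = 20.25 × (0.4108 − 0.04310) + 4.13 × 0.04310 = 7.444 + 0.1780 = 7.621 mg/L.

D ≈ 7.62 mg/L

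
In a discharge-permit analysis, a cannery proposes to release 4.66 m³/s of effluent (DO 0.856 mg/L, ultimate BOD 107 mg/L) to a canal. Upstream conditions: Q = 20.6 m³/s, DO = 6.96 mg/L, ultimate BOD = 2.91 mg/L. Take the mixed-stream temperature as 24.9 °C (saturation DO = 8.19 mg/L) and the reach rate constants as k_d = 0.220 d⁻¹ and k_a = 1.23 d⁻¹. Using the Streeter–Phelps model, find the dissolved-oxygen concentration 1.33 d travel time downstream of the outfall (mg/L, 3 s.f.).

Mixed DO = (20.6×6.96 + 4.66×0.856)/(20.6+4.66) = 147.4/25.26 = 5.834 mg/L.
Mixed L₀ = (20.6×2.91 + 4.66×107)/(25.26) = 558.6/25.26 = 22.11 mg/L.
Initial deficit D₀ = C_s − DO₀ = 8.19 − 5.834 = 2.356 mg/L.
D(1.33) = [0.220×22.11/(1.23−0.220)](e^(−0.220×1.33) − e^(−1.23×1.33)) + 2.356 e^(−1.23×1.33)
= 4.817 × (0.7463 − 0.1948) + 2.356 × 0.1948 = 3.115 mg/L.
DO = 8.19 − 3.115 = 5.075 mg/L.

DO ≈ 5.07 mg/L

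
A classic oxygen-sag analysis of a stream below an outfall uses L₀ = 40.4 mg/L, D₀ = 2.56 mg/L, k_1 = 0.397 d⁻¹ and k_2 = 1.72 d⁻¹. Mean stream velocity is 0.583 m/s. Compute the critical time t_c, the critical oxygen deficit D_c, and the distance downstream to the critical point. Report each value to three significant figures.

t_c ≈ 0.929 d; D_c ≈ 6.45 mg/L; x_c ≈ 46.8 km

t_c = [1/(k_2−k_1)] ln[(k_2/k_1)(1 − D₀(k_2−k_1)/(k_1 L₀))]
= [1/(1.72−0.397)] ln[(1.72/0.397)(1 − 2.56×1.323/(0.397×40.4))]
= (1/1.323) ln[4.332 × 0.7888] = 0.7559 × ln(3.418) = 0.7559 × 1.229 = 0.9289 d.
L(t_c) = L₀ e^(−k_1 t_c) = 40.4 × 0.6916 = 27.94 mg/L, and at the critical point k_2 D_c = k_1 L, so D_c = (0.397/1.72) × 27.94 = 6.449 mg/L.
x_c = v t_c = 0.583 m/s × 0.9289 d × 86400 s/d = 46790 m ≈ 46.8 km.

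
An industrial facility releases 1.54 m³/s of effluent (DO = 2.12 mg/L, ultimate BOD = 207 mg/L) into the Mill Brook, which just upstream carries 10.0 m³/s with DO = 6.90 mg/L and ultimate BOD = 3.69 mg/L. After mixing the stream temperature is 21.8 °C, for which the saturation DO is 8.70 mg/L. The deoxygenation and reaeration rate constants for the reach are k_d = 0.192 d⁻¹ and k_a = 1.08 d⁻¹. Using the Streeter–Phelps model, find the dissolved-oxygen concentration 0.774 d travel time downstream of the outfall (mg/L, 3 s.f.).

DO ≈ 4.79 mg/L

Mixed DO = (10.0×6.90 + 1.54×2.12)/(10.0+1.54) = 72.26/11.54 = 6.262 mg/L.
Mixed L₀ = (10.0×3.69 + 1.54×207)/(11.54) = 355.7/11.54 = 30.82 mg/L.
Initial deficit D₀ = C_s − DO₀ = 8.70 − 6.262 = 2.438 mg/L.
D(0.774) = [0.192×30.82/(1.08−0.192)](e^(−0.192×0.774) − e^(−1.08×0.774)) + 2.438 e^(−1.08×0.774)
= 6.664 × (0.8619 − 0.4335) + 2.438 × 0.4335 = 3.912 mg/L.
DO = 8.70 − 3.912 = 4.788 mg/L.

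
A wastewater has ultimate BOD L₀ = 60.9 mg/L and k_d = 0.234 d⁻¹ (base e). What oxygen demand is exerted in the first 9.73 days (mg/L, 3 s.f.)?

y_t = L₀(1 − e^(−k_d t)) = 60.9 × (1 − e^(−0.234×9.73))
= 60.9 × (1 − 0.1026) = 60.9 × 0.8974 = 54.65 mg/L.

y ≈ 54.7 mg/L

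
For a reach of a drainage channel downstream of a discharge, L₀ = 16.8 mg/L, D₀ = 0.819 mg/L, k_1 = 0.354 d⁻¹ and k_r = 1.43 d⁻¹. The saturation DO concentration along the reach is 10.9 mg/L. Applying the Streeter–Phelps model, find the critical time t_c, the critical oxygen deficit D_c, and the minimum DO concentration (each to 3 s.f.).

t_c ≈ 1.15 d; D_c ≈ 2.77 mg/L; min DO ≈ 8.13 mg/L

With k_r/k_1 = 4.040 and 1 − D₀(k_r−k_1)/(k_1 L₀) = 0.8518,
t_c = ln(4.040 × 0.8518) / (1.43 − 0.354) = ln(3.441) / 1.076 = 1.236/1.076 = 1.148 d.
D_c = (k_1/k_r) L₀ e^(−k_1 t_c) = (0.354/1.43) × 16.8 × e^(−0.354×1.148) = 0.2476 × 16.8 × 0.6659 = 2.770 mg/L.
Minimum DO = C_s − D_c = 10.9 − 2.770 = 8.130 mg/L.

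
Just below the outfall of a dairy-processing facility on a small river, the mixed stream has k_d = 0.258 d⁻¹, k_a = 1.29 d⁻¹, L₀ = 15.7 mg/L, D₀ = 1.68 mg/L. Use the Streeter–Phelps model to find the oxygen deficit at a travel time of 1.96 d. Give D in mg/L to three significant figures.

D ≈ 2.19 mg/L

k_d L₀/(k_a−k_d) = 0.258×15.7/(1.29−0.258) = 4.051/1.032 = 3.925 mg/L.
e^(−k_d t) = e^(−0.258×1.960) = 0.6031; e^(−k_a t) = e^(−1.29×1.960) = 0.07979.
D = 3.925 × (0.6031 − 0.07979) + 1.68 × 0.07979 = 2.054 + 0.1340 = 2.188 mg/L.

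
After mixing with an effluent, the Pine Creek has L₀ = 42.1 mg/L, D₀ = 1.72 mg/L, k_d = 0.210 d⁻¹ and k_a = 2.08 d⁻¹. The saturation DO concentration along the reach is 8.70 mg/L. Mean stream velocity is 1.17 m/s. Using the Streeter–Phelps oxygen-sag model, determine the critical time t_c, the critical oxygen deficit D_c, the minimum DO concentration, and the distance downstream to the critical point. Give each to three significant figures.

With k_a/k_d = 9.905 and 1 − D₀(k_a−k_d)/(k_d L₀) = 0.6362,
t_c = ln(9.905 × 0.6362) / (2.08 − 0.210) = ln(6.301) / 1.870 = 1.841/1.870 = 0.9844 d.
L(t_c) = L₀ e^(−k_d t_c) = 42.1 × 0.8132 = 34.24 mg/L, and at the critical point k_a D_c = k_d L, so D_c = (0.210/2.08) × 34.24 = 3.457 mg/L.
Minimum DO = C_s − D_c = 8.70 − 3.457 = 5.243 mg/L.
x_c = v t_c = 1.17 m/s × 0.9844 d × 86400 s/d = 99510 m ≈ 99.5 km.

t_c ≈ 0.984 d; D_c ≈ 3.46 mg/L; min DO ≈ 5.24 mg/L; x_c ≈ 99.5 km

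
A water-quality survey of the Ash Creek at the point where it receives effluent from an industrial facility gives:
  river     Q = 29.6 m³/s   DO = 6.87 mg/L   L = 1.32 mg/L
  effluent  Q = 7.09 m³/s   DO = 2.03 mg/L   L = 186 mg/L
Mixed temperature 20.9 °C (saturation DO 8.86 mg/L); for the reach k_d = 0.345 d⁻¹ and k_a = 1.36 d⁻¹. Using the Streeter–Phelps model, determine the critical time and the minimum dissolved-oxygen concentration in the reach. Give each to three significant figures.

t_c ≈ 1.09 d; minimum DO ≈ 2.42 mg/L

Mixed DO = (29.6×6.87 + 7.09×2.03)/(29.6+7.09) = 217.7/36.69 = 5.935 mg/L.
Mixed L₀ = (29.6×1.32 + 7.09×186)/(36.69) = 1358/36.69 = 37.01 mg/L.
Initial deficit D₀ = C_s − DO₀ = 8.86 − 5.935 = 2.925 mg/L.
t_c = (1/1.015) ln[(1.36/0.345)(1 − 2.925×1.015/(0.345×37.01))] = 0.9852 × ln(3.025) = 1.091 d.
D_c = (0.345/1.36) × 37.01 × e^(−0.345×1.091) = 0.2537 × 37.01 × 0.6864 = 6.444 mg/L.
Minimum DO = 8.86 − 6.444 = 2.416 mg/L.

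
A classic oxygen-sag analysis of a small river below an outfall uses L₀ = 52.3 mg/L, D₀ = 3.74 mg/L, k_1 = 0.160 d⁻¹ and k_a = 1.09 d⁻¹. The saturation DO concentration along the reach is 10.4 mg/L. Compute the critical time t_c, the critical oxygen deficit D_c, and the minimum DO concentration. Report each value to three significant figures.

t_c ≈ 1.49 d; D_c ≈ 6.05 mg/L; min DO ≈ 4.35 mg/L

At the critical point dD/dt = 0, so k_1 L₀ e^(−k_1 t) = k_a D. Substituting D(t) from the Streeter–Phelps equation and solving for t gives
t_c = ln[(k_a/k_1)(1 − D₀(k_a−k_1)/(k_1 L₀))] / (k_a−k_1).
Here k_a−k_1 = 0.9300 d⁻¹ and 1 − D₀(k_a−k_1)/(k_1 L₀) = 1 − 3.74×0.9300/(0.160×52.3) = 0.5843, so
t_c = ln(6.812 × 0.5843) / 0.9300 = 1.381 / 0.9300 = 1.485 d.
D_c = (k_1/k_a) L₀ e^(−k_1 t_c) = (0.160/1.09) × 52.3 × e^(−0.160×1.485) = 0.1468 × 52.3 × 0.7885 = 6.053 mg/L.
Minimum DO = C_s − D_c = 10.4 − 6.053 = 4.347 mg/L.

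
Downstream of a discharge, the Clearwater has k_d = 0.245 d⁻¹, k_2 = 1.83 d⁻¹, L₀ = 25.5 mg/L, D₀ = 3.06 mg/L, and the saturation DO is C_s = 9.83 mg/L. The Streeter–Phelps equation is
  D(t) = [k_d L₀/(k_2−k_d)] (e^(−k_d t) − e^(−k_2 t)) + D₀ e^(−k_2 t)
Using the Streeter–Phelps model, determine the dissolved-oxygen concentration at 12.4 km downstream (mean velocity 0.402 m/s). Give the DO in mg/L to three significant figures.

Travel time t = x/v = 12.4 km / (0.402 m/s) = 12400 m / 0.402 m/s = 30850 s = 0.3570 d.
k_d L₀/(k_2−k_d) = 0.245×25.5/(1.83−0.245) = 6.247/1.585 = 3.942 mg/L.
e^(−k_d t) = e^(−0.245×0.3570) = 0.9162; e^(−k_2 t) = e^(−1.83×0.3570) = 0.5203.
D = 3.942 × (0.9162 − 0.5203) + 3.06 × 0.5203 = 1.561 + 1.592 = 3.153 mg/L.
DO = C_s − D = 9.83 − 3.153 = 6.677 mg/L.

DO ≈ 6.68 mg/L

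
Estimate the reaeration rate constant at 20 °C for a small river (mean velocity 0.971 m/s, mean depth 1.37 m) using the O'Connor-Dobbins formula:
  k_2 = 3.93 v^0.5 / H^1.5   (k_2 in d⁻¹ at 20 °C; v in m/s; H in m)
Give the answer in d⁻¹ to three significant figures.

k_2 ≈ 2.42 d⁻¹

k_2 = 3.93 × 0.971^0.5 / 1.37^1.5 = 3.93 × 0.9854 / 1.604 = 2.415 d⁻¹.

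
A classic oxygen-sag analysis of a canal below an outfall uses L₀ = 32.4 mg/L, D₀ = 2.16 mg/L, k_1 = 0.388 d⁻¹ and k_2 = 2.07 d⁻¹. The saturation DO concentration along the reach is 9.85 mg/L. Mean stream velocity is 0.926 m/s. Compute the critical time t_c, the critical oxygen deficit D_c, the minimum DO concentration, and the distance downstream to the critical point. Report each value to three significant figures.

With k_2/k_1 = 5.335 and 1 − D₀(k_2−k_1)/(k_1 L₀) = 0.7110,
t_c = ln(5.335 × 0.7110) / (2.07 − 0.388) = ln(3.793) / 1.682 = 1.333/1.682 = 0.7926 d.
L(t_c) = L₀ e^(−k_1 t_c) = 32.4 × 0.7353 = 23.82 mg/L, and at the critical point k_2 D_c = k_1 L, so D_c = (0.388/2.07) × 23.82 = 4.465 mg/L.
Minimum DO = C_s − D_c = 9.85 − 4.465 = 5.385 mg/L.
x_c = v t_c = 0.926 m/s × 0.7926 d × 86400 s/d = 63420 m ≈ 63.4 km.

t_c ≈ 0.793 d; D_c ≈ 4.47 mg/L; min DO ≈ 5.38 mg/L; x_c ≈ 63.4 km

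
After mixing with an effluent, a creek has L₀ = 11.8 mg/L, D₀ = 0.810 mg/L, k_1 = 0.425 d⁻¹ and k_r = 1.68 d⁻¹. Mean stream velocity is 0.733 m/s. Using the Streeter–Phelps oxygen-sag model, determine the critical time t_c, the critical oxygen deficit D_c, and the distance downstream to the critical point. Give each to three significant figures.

t_c ≈ 0.915 d; D_c ≈ 2.02 mg/L; x_c ≈ 57.9 km

With k_r/k_1 = 3.953 and 1 − D₀(k_r−k_1)/(k_1 L₀) = 0.7973,
t_c = ln(3.953 × 0.7973) / (1.68 − 0.425) = ln(3.152) / 1.255 = 1.148/1.255 = 0.9147 d.
L(t_c) = L₀ e^(−k_1 t_c) = 11.8 × 0.6779 = 7.999 mg/L, and at the critical point k_r D_c = k_1 L, so D_c = (0.425/1.68) × 7.999 = 2.024 mg/L.
x_c = v t_c = 0.733 m/s × 0.9147 d × 86400 s/d = 57930 m ≈ 57.9 km.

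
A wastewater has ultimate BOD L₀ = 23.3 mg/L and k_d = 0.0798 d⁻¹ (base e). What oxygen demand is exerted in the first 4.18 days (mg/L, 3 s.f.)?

y_t = L₀(1 − e^(−k_d t)) = 23.3 × (1 − e^(−0.0798×4.18))
= 23.3 × (1 − 0.7164) = 23.3 × 0.2836 = 6.609 mg/L.

y ≈ 6.61 mg/L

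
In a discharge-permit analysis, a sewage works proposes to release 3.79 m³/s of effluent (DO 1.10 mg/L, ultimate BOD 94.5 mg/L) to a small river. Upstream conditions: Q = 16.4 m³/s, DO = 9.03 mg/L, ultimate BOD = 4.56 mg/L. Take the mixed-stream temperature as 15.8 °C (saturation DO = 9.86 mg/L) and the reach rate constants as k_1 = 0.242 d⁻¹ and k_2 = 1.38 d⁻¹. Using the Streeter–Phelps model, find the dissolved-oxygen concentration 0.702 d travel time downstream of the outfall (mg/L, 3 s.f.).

Mixed DO = (16.4×9.03 + 3.79×1.10)/(16.4+3.79) = 152.3/20.19 = 7.541 mg/L.
Mixed L₀ = (16.4×4.56 + 3.79×94.5)/(20.19) = 432.9/20.19 = 21.44 mg/L.
Initial deficit D₀ = C_s − DO₀ = 9.86 − 7.541 = 2.319 mg/L.
D(0.702) = [0.242×21.44/(1.38−0.242)](e^(−0.242×0.702) − e^(−1.38×0.702)) + 2.319 e^(−1.38×0.702)
= 4.560 × (0.8438 − 0.3796) + 2.319 × 0.3796 = 2.997 mg/L.
DO = 9.86 − 2.997 = 6.863 mg/L.

DO ≈ 6.86 mg/L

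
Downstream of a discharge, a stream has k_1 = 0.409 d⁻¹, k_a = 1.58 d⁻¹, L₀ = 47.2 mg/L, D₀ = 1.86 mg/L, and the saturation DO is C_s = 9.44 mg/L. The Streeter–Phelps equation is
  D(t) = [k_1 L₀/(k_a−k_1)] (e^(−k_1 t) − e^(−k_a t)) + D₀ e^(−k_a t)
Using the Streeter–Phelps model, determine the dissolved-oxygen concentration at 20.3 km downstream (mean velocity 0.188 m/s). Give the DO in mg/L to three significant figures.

Travel time t = x/v = 20.3 km / (0.188 m/s) = 20300 m / 0.188 m/s = 108000 s = 1.250 d.
k_1 L₀/(k_a−k_1) = 0.409×47.2/(1.58−0.409) = 19.30/1.171 = 16.49 mg/L.
e^(−k_1 t) = e^(−0.409×1.250) = 0.5998; e^(−k_a t) = e^(−1.58×1.250) = 0.1388.
D = 16.49 × (0.5998 − 0.1388) + 1.86 × 0.1388 = 7.600 + 0.2582 = 7.858 mg/L.
DO = C_s − D = 9.44 − 7.858 = 1.582 mg/L.

DO ≈ 1.58 mg/L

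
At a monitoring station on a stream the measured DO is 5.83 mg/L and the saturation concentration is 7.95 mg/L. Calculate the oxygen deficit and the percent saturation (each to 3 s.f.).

D = C_s − C = 7.95 − 5.83 = 2.12 mg/L.
% saturation = 5.83/7.95 × 100 = 73.3 %.

D ≈ 2.12 mg/L; 73.3 % saturation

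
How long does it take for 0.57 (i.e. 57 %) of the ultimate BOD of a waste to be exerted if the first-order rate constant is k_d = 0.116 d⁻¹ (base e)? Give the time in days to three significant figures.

t ≈ 7.28 d

y/L₀ = 1 − e^(−k_d t) = 0.57 ⇒ e^(−k_d t) = 0.430
t = −ln(0.430) / 0.116 = 0.8440 / 0.116 = 7.276 d.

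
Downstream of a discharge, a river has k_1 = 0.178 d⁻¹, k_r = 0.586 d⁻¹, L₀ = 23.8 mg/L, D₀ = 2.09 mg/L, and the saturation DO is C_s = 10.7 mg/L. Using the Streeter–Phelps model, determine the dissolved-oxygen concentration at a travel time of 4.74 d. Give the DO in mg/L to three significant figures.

DO ≈ 6.75 mg/L

k_1 L₀/(k_r−k_1) = 0.178×23.8/(0.586−0.178) = 4.236/0.4080 = 10.38 mg/L.
e^(−k_1 t) = e^(−0.178×4.740) = 0.4301; e^(−k_r t) = e^(−0.586×4.740) = 0.06219.
D = 10.38 × (0.4301 − 0.06219) + 2.09 × 0.06219 = 3.820 + 0.1300 = 3.950 mg/L.
DO = C_s − D = 10.7 − 3.950 = 6.750 mg/L.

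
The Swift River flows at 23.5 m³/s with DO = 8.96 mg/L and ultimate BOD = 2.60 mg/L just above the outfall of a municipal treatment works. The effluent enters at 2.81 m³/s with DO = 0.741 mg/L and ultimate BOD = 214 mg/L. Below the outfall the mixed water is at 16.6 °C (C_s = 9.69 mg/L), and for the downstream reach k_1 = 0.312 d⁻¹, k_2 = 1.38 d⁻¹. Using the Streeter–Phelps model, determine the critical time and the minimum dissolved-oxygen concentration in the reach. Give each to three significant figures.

Mixed DO = (23.5×8.96 + 2.81×0.741)/(23.5+2.81) = 212.6/26.31 = 8.082 mg/L.
Mixed L₀ = (23.5×2.60 + 2.81×214)/(26.31) = 662.4/26.31 = 25.18 mg/L.
Initial deficit D₀ = C_s − DO₀ = 9.69 − 8.082 = 1.608 mg/L.
t_c = (1/1.068) ln[(1.38/0.312)(1 − 1.608×1.068/(0.312×25.18))] = 0.9363 × ln(3.456) = 1.161 d.
D_c = (0.312/1.38) × 25.18 × e^(−0.312×1.161) = 0.2261 × 25.18 × 0.6961 = 3.962 mg/L.
Minimum DO = 9.69 − 3.962 = 5.728 mg/L.

t_c ≈ 1.16 d; minimum DO ≈ 5.73 mg/L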